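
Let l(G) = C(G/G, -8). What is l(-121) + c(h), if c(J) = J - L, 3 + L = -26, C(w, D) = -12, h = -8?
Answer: 9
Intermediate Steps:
l(G) = -12
L = -29 (L = -3 - 26 = -29)
c(J) = 29 + J (c(J) = J - 1*(-29) = J + 29 = 29 + J)
l(-121) + c(h) = -12 + (29 - 8) = -12 + 21 = 9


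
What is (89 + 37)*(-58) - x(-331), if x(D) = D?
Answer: -6977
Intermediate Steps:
(89 + 37)*(-58) - x(-331) = (89 + 37)*(-58) - 1*(-331) = 126*(-58) + 331 = -7308 + 331 = -6977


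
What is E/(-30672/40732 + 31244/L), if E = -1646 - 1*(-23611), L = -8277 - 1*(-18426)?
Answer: 26706149643/2827472 ≈ 9445.2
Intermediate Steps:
L = 10149 (L = -8277 + 18426 = 10149)
E = 21965 (E = -1646 + 23611 = 21965)
E/(-30672/40732 + 31244/L) = 21965/(-30672/40732 + 31244/10149) = 21965/(-30672*1/40732 + 31244*(1/10149)) = 21965/(-7668/10183 + 31244/10149) = 21965/(14137360/6079251) = 21965*(6079251/14137360) = 26706149643/2827472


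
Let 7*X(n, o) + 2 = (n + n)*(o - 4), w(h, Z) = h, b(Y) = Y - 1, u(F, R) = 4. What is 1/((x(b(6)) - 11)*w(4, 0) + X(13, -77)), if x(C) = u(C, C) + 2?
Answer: -7/2248 ≈ -0.0031139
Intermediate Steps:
b(Y) = -1 + Y
x(C) = 6 (x(C) = 4 + 2 = 6)
X(n, o) = -2/7 + 2*n*(-4 + o)/7 (X(n, o) = -2/7 + ((n + n)*(o - 4))/7 = -2/7 + ((2*n)*(-4 + o))/7 = -2/7 + (2*n*(-4 + o))/7 = -2/7 + 2*n*(-4 + o)/7)
1/((x(b(6)) - 11)*w(4, 0) + X(13, -77)) = 1/((6 - 11)*4 + (-2/7 - 8/7*13 + (2/7)*13*(-77))) = 1/(-5*4 + (-2/7 - 104/7 - 286)) = 1/(-20 - 2108/7) = 1/(-2248/7) = -7/2248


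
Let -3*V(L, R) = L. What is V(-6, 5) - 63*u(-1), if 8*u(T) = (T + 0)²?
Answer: -47/8 ≈ -5.8750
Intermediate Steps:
V(L, R) = -L/3
u(T) = T²/8 (u(T) = (T + 0)²/8 = T²/8)
V(-6, 5) - 63*u(-1) = -⅓*(-6) - 63*(-1)²/8 = 2 - 63/8 = -47/8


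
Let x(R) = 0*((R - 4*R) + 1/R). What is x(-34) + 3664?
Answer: 3664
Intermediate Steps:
x(R) = 0 (x(R) = 0*(-3*R + 1/R) = 0*(1/R - 3*R) = 0)
x(-34) + 3664 = 0 + 3664 = 3664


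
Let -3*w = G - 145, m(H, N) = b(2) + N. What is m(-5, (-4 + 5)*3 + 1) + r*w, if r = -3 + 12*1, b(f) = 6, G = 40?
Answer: 325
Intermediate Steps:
m(H, N) = 6 + N
w = 35 (w = -(40 - 145)/3 = -⅓*(-105) = 35)
r = 9 (r = -3 + 12 = 9)
m(-5, (-4 + 5)*3 + 1) + r*w = (6 + ((-4 + 5)*3 + 1)) + 9*35 = (6 + (1*3 + 1)) + 315 = (6 + (3 + 1)) + 315 = (6 + 4) + 315 = 10 + 315 = 325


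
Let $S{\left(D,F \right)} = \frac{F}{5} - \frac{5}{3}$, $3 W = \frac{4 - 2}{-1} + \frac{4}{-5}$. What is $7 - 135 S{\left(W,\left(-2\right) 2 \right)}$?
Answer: $340$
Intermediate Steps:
$W = - \frac{14}{15}$ ($W = \frac{\frac{4 - 2}{-1} + \frac{4}{-5}}{3} = \frac{\left(4 - 2\right) \left(-1\right) + 4 \left(- \frac{1}{5}\right)}{3} = \frac{2 \left(-1\right) - \frac{4}{5}}{3} = \frac{-2 - \frac{4}{5}}{3} = \frac{1}{3} \left(- \frac{14}{5}\right) = - \frac{14}{15} \approx -0.93333$)
$S{\left(D,F \right)} = - \frac{5}{3} + \frac{F}{5}$ ($S{\left(D,F \right)} = F \frac{1}{5} - \frac{5}{3} = \frac{F}{5} - \frac{5}{3} = - \frac{5}{3} + \frac{F}{5}$)
$7 - 135 S{\left(W,\left(-2\right) 2 \right)} = 7 - 135 \left(- \frac{5}{3} + \frac{\left(-2\right) 2}{5}\right) = 7 - 135 \left(- \frac{5}{3} + \frac{1}{5} \left(-4\right)\right) = 7 - 135 \left(- \frac{5}{3} - \frac{4}{5}\right) = 7 - -333 = 7 + 333 = 340$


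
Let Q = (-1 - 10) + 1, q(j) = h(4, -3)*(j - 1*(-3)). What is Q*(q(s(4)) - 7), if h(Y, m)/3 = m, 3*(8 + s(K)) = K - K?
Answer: -380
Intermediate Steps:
s(K) = -8 (s(K) = -8 + (K - K)/3 = -8 + (⅓)*0 = -8 + 0 = -8)
h(Y, m) = 3*m
q(j) = -27 - 9*j (q(j) = (3*(-3))*(j - 1*(-3)) = -9*(j + 3) = -9*(3 + j) = -27 - 9*j)
Q = -10 (Q = -11 + 1 = -10)
Q*(q(s(4)) - 7) = -10*((-27 - 9*(-8)) - 7) = -10*((-27 + 72) - 7) = -10*(45 - 7) = -10*38 = -380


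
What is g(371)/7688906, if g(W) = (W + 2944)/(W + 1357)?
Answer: 1105/4428809856 ≈ 2.4950e-7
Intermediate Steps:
g(W) = (2944 + W)/(1357 + W)
g(371)/7688906 = ((2944 + 371)/(1357 + 371))/7688906 = (3315/1728)*(1/7688906) = ((1/1728)*3315)*(1/7688906) = (1105/576)*(1/7688906) = 1105/4428809856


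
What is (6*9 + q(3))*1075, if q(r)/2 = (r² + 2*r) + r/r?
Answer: 92450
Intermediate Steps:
q(r) = 2 + 2*r² + 4*r (q(r) = 2*((r² + 2*r) + r/r) = 2*((r² + 2*r) + 1) = 2*(1 + r² + 2*r) = 2 + 2*r² + 4*r)
(6*9 + q(3))*1075 = (6*9 + (2 + 2*3² + 4*3))*1075 = (54 + (2 + 2*9 + 12))*1075 = (54 + (2 + 18 + 12))*1075 = (54 + 32)*1075 = 86*1075 = 92450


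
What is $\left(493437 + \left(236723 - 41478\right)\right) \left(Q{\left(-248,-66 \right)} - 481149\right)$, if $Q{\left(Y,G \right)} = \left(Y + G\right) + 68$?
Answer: $-331528071390$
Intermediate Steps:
$Q{\left(Y,G \right)} = 68 + G + Y$ ($Q{\left(Y,G \right)} = \left(G + Y\right) + 68 = 68 + G + Y$)
$\left(493437 + \left(236723 - 41478\right)\right) \left(Q{\left(-248,-66 \right)} - 481149\right) = \left(493437 + \left(236723 - 41478\right)\right) \left(\left(68 - 66 - 248\right) - 481149\right) = \left(493437 + \left(236723 - 41478\right)\right) \left(-246 - 481149\right) = \left(493437 + 195245\right) \left(-481395\right) = 688682 \left(-481395\right) = -331528071390$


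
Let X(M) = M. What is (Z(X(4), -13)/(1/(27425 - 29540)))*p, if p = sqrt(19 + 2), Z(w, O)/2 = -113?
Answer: 477990*sqrt(21) ≈ 2.1904e+6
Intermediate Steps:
Z(w, O) = -226 (Z(w, O) = 2*(-113) = -226)
p = sqrt(21) ≈ 4.5826
(Z(X(4), -13)/(1/(27425 - 29540)))*p = (-226/(1/(27425 - 29540)))*sqrt(21) = (-226/(1/(-2115)))*sqrt(21) = (-226/(-1/2115))*sqrt(21) = (-226*(-2115))*sqrt(21) = 477990*sqrt(21)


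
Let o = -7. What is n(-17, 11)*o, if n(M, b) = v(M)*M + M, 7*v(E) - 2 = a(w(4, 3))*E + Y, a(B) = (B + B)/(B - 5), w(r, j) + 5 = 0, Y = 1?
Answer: -119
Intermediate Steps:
w(r, j) = -5 (w(r, j) = -5 + 0 = -5)
a(B) = 2*B/(-5 + B) (a(B) = (2*B)/(-5 + B) = 2*B/(-5 + B))
v(E) = 3/7 + E/7 (v(E) = 2/7 + ((2*(-5)/(-5 - 5))*E + 1)/7 = 2/7 + ((2*(-5)/(-10))*E + 1)/7 = 2/7 + ((2*(-5)*(-⅒))*E + 1)/7 = 2/7 + (1*E + 1)/7 = 2/7 + (E + 1)/7 = 2/7 + (1 + E)/7 = 2/7 + (⅐ + E/7) = 3/7 + E/7)
n(M, b) = M + M*(3/7 + M/7) (n(M, b) = (3/7 + M/7)*M + M = M*(3/7 + M/7) + M = M + M*(3/7 + M/7))
n(-17, 11)*o = ((⅐)*(-17)*(10 - 17))*(-7) = ((⅐)*(-17)*(-7))*(-7) = 17*(-7) = -119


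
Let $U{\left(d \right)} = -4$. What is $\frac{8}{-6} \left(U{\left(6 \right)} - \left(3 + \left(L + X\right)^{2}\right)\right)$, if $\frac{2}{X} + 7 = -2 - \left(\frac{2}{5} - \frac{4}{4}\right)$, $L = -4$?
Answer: $\frac{44032}{1323} \approx 33.282$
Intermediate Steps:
$X = - \frac{5}{21}$ ($X = \frac{2}{-7 - \left(2 - 1 + \frac{2}{5}\right)} = \frac{2}{-7 - \frac{7}{5}} = \frac{2}{- \frac{42}{5}} = 2 \left(- \frac{5}{42}\right) = - \frac{5}{21} \approx -0.2381$)
$\frac{8}{-6} \left(U{\left(6 \right)} - \left(3 + \left(L + X\right)^{2}\right)\right) = \frac{8}{-6} \left(-4 - \left(3 + \left(-4 - \frac{5}{21}\right)^{2}\right)\right) = 8 \left(- \frac{1}{6}\right) \left(-4 - \frac{9244}{441}\right) = - \frac{4 \left(-4 - \frac{9244}{441}\right)}{3} = \left(- \frac{4}{3}\right) \left(- \frac{11008}{441}\right) = \frac{44032}{1323}$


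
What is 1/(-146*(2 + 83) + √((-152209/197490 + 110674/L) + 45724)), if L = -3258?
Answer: -1330812038700/16510477817962517 - 3*√58379650061844976090/16510477817962517 ≈ -8.1992e-5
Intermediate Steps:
1/(-146*(2 + 83) + √((-152209/197490 + 110674/L) + 45724)) = 1/(-146*(2 + 83) + √((-152209/197490 + 110674/(-3258)) + 45724)) = 1/(-146*85 + √((-152209*1/197490 + 110674*(-1/3258)) + 45724)) = 1/(-12410 + √((-152209/197490 - 55337/1629) + 45724)) = 1/(-12410 + √(-3725484197/107237070 + 45724)) = 1/(-12410 + √(4899582304483/107237070)) = 1/(-12410 + √58379650061844976090/35745690)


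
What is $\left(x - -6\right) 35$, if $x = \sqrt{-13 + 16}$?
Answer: $210 + 35 \sqrt{3} \approx 270.62$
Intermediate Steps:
$x = \sqrt{3} \approx 1.732$
$\left(x - -6\right) 35 = \left(\sqrt{3} - -6\right) 35 = \left(\sqrt{3} + 6\right) 35 = \left(6 + \sqrt{3}\right) 35 = 210 + 35 \sqrt{3}$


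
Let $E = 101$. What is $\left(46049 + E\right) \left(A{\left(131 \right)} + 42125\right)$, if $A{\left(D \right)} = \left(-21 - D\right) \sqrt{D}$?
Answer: $1944068750 - 7014800 \sqrt{131} \approx 1.8638 \cdot 10^{9}$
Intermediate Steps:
$A{\left(D \right)} = \sqrt{D} \left(-21 - D\right)$
$\left(46049 + E\right) \left(A{\left(131 \right)} + 42125\right) = \left(46049 + 101\right) \left(\sqrt{131} \left(-21 - 131\right) + 42125\right) = 46150 \left(\sqrt{131} \left(-21 - 131\right) + 42125\right) = 46150 \left(\sqrt{131} \left(-152\right) + 42125\right) = 46150 \left(- 152 \sqrt{131} + 42125\right) = 46150 \left(42125 - 152 \sqrt{131}\right) = 1944068750 - 7014800 \sqrt{131}$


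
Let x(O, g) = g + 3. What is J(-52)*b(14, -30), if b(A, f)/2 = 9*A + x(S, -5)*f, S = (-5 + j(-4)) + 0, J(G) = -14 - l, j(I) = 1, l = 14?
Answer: -10416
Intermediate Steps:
J(G) = -28 (J(G) = -14 - 1*14 = -14 - 14 = -28)
S = -4 (S = (-5 + 1) + 0 = -4 + 0 = -4)
x(O, g) = 3 + g
b(A, f) = -4*f + 18*A (b(A, f) = 2*(9*A + (3 - 5)*f) = 2*(9*A - 2*f) = 2*(-2*f + 9*A) = -4*f + 18*A)
J(-52)*b(14, -30) = -28*(-4*(-30) + 18*14) = -28*(120 + 252) = -28*372 = -10416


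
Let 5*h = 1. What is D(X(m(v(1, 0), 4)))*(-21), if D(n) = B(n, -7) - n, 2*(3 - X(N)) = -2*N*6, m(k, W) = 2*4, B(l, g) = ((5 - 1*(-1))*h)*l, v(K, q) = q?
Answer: -1071/5 ≈ -214.20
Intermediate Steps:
h = 1/5 (h = (1/5)*1 = 1/5 ≈ 0.20000)
B(l, g) = 6*l/5 (B(l, g) = ((5 - 1*(-1))*(1/5))*l = ((5 + 1)*(1/5))*l = (6*(1/5))*l = 6*l/5)
m(k, W) = 8
X(N) = 3 + 6*N (X(N) = 3 - (-2*N)*6/2 = 3 - (-6)*N = 3 + 6*N)
D(n) = n/5 (D(n) = 6*n/5 - n = n/5)
D(X(m(v(1, 0), 4)))*(-21) = ((3 + 6*8)/5)*(-21) = ((3 + 48)/5)*(-21) = ((1/5)*51)*(-21) = (51/5)*(-21) = -1071/5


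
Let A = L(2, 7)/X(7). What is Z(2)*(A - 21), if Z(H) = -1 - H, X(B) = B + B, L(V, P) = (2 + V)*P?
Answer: 57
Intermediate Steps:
L(V, P) = P*(2 + V)
X(B) = 2*B
A = 2 (A = (7*(2 + 2))/((2*7)) = (7*4)/14 = 28*(1/14) = 2)
Z(2)*(A - 21) = (-1 - 1*2)*(2 - 21) = (-1 - 2)*(-19) = -3*(-19) = 57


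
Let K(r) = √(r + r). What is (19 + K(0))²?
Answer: 361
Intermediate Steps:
K(r) = √2*√r (K(r) = √(2*r) = √2*√r)
(19 + K(0))² = (19 + √2*√0)² = (19 + √2*0)² = (19 + 0)² = 19² = 361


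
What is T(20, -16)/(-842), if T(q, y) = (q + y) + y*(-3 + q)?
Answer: 134/421 ≈ 0.31829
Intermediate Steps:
T(q, y) = q + y + y*(-3 + q)
T(20, -16)/(-842) = (20 - 2*(-16) + 20*(-16))/(-842) = (20 + 32 - 320)*(-1/842) = -268*(-1/842) = 134/421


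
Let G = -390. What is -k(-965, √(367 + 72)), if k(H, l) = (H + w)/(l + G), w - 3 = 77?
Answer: -345150/151661 - 885*√439/151661 ≈ -2.3981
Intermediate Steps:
w = 80 (w = 3 + 77 = 80)
k(H, l) = (80 + H)/(-390 + l) (k(H, l) = (H + 80)/(l - 390) = (80 + H)/(-390 + l))
-k(-965, √(367 + 72)) = -(80 - 965)/(-390 + √(367 + 72)) = -(-885)/(-390 + √439) = 885/(-390 + √439)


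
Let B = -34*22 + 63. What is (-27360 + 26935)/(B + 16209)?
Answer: -425/15524 ≈ -0.027377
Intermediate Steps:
B = -685 (B = -748 + 63 = -685)
(-27360 + 26935)/(B + 16209) = (-27360 + 26935)/(-685 + 16209) = -425/15524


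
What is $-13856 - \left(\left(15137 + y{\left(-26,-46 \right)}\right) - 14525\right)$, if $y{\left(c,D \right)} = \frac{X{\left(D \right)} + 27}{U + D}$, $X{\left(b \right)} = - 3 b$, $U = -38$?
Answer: $- \frac{405049}{28} \approx -14466.0$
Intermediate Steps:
$y{\left(c,D \right)} = \frac{27 - 3 D}{-38 + D}$ ($y{\left(c,D \right)} = \frac{- 3 D + 27}{-38 + D} = \frac{27 - 3 D}{-38 + D}$)
$-13856 - \left(\left(15137 + y{\left(-26,-46 \right)}\right) - 14525\right) = -13856 - \left(\left(15137 + \frac{3 \left(9 - -46\right)}{-38 - 46}\right) - 14525\right) = -13856 - \left(\left(15137 + \frac{3 \left(9 + 46\right)}{-84}\right) - 14525\right) = -13856 - \left(\left(15137 + 3 \left(- \frac{1}{84}\right) 55\right) - 14525\right) = -13856 - \left(\left(15137 - \frac{55}{28}\right) - 14525\right) = -13856 - \left(\frac{423781}{28} - 14525\right) = -13856 - \frac{17081}{28} = - \frac{405049}{28}$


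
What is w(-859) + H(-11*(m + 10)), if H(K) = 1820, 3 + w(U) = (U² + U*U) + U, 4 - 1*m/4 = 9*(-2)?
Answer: 1476720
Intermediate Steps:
m = 88 (m = 16 - 36*(-2) = 16 - 4*(-18) = 16 + 72 = 88)
w(U) = -3 + U + 2*U² (w(U) = -3 + ((U² + U*U) + U) = -3 + ((U² + U²) + U) = -3 + (2*U² + U) = -3 + (U + 2*U²) = -3 + U + 2*U²)
w(-859) + H(-11*(m + 10)) = (-3 - 859 + 2*(-859)²) + 1820 = (-3 - 859 + 2*737881) + 1820 = (-3 - 859 + 1475762) + 1820 = 1474900 + 1820 = 1476720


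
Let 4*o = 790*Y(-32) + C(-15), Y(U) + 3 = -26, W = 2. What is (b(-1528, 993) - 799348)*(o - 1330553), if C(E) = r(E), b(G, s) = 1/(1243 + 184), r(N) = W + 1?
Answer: 6097014724956805/5708 ≈ 1.0682e+12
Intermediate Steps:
r(N) = 3 (r(N) = 2 + 1 = 3)
b(G, s) = 1/1427
C(E) = 3
Y(U) = -29 (Y(U) = -3 - 26 = -29)
o = -22907/4 (o = (790*(-29) + 3)/4 = (-22910 + 3)/4 = (¼)*(-22907) = -22907/4 ≈ -5726.8)
(b(-1528, 993) - 799348)*(o - 1330553) = (1/1427 - 799348)*(-22907/4 - 1330553) = -1140669595/1427*(-5345119/4) = 6097014724956805/5708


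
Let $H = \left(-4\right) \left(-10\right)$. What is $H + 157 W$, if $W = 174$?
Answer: $27358$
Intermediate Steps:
$H = 40$
$H + 157 W = 40 + 157 \cdot 174 = 40 + 27318 = 27358$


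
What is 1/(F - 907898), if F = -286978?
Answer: -1/1194876 ≈ -8.3691e-7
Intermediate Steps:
1/(F - 907898) = 1/(-286978 - 907898) = 1/(-1194876) = -1/1194876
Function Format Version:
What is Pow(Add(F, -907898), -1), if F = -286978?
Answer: Rational(-1, 1194876) ≈ -8.3691e-7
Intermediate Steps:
Pow(Add(F, -907898), -1) = Pow(Add(-286978, -907898), -1) = Pow(-1194876, -1) = Rational(-1, 1194876)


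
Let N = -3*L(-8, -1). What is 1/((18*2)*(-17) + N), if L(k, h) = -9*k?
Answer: -1/828 ≈ -0.0012077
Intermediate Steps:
N = -216 (N = -(-27)*(-8) = -3*72 = -216)
1/((18*2)*(-17) + N) = 1/((18*2)*(-17) - 216) = 1/(36*(-17) - 216) = 1/(-612 - 216) = 1/(-828) = -1/828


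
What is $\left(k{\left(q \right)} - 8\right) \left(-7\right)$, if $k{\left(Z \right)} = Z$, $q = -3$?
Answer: $77$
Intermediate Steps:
$\left(k{\left(q \right)} - 8\right) \left(-7\right) = \left(-3 - 8\right) \left(-7\right) = \left(-11\right) \left(-7\right) = 77$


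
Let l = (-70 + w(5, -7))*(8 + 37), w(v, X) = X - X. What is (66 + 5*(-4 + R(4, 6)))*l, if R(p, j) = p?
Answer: -207900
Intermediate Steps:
w(v, X) = 0
l = -3150 (l = (-70 + 0)*(8 + 37) = -70*45 = -3150)
(66 + 5*(-4 + R(4, 6)))*l = (66 + 5*(-4 + 4))*(-3150) = (66 + 5*0)*(-3150) = (66 + 0)*(-3150) = 66*(-3150) = -207900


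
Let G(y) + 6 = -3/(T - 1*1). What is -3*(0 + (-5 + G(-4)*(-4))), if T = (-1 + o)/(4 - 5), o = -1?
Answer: -93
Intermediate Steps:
T = 2 (T = (-1 - 1)/(4 - 5) = -2/(-1) = -2*(-1) = 2)
G(y) = -9 (G(y) = -6 - 3/(2 - 1*1) = -6 - 3/(2 - 1) = -6 - 3/1 = -6 - 3*1 = -6 - 3 = -9)
-3*(0 + (-5 + G(-4)*(-4))) = -3*(0 + (-5 - 9*(-4))) = -3*(0 + (-5 + 36)) = -3*(0 + 31) = -3*31 = -93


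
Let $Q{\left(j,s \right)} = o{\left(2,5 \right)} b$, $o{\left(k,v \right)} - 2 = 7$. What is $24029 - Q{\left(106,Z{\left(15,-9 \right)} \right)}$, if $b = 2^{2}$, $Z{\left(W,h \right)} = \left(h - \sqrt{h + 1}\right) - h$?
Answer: $23993$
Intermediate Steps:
$Z{\left(W,h \right)} = - \sqrt{1 + h}$ ($Z{\left(W,h \right)} = \left(h - \sqrt{1 + h}\right) - h = - \sqrt{1 + h}$)
$o{\left(k,v \right)} = 9$ ($o{\left(k,v \right)} = 2 + 7 = 9$)
$b = 4$
$Q{\left(j,s \right)} = 36$ ($Q{\left(j,s \right)} = 9 \cdot 4 = 36$)
$24029 - Q{\left(106,Z{\left(15,-9 \right)} \right)} = 24029 - 36 = 23993$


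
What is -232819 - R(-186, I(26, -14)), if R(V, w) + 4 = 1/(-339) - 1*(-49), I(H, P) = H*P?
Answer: -78940895/339 ≈ -2.3286e+5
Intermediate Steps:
R(V, w) = 15254/339 (R(V, w) = -4 + (1/(-339) - 1*(-49)) = -4 + (-1/339 + 49) = -4 + 16610/339 = 15254/339)
-232819 - R(-186, I(26, -14)) = -232819 - 1*15254/339 = -232819 - 15254/339 = -78940895/339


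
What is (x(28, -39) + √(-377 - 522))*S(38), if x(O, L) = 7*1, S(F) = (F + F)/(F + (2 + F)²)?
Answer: 38/117 + 38*I*√899/819 ≈ 0.32479 + 1.3912*I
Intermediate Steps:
S(F) = 2*F/(F + (2 + F)²) (S(F) = (2*F)/(F + (2 + F)²) = 2*F/(F + (2 + F)²))
x(O, L) = 7
(x(28, -39) + √(-377 - 522))*S(38) = (7 + √(-377 - 522))*(2*38/(38 + (2 + 38)²)) = (7 + √(-899))*(2*38/(38 + 40²)) = (7 + I*√899)*(2*38/(38 + 1600)) = (7 + I*√899)*(2*38/1638) = (7 + I*√899)*(2*38*(1/1638)) = (7 + I*√899)*(38/819) = 38/117 + 38*I*√899/819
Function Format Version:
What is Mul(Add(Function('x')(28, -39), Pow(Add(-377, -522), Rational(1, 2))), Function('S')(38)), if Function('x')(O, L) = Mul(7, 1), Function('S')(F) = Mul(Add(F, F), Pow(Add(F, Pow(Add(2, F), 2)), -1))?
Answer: Add(Rational(38, 117), Mul(Rational(38, 819), I, Pow(899, Rational(1, 2)))) ≈ Add(0.32479, Mul(1.3912, I))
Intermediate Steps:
Function('S')(F) = Mul(2, F, Pow(Add(F, Pow(Add(2, F), 2)), -1)) (Function('S')(F) = Mul(Mul(2, F), Pow(Add(F, Pow(Add(2, F), 2)), -1)) = Mul(2, F, Pow(Add(F, Pow(Add(2, F), 2)), -1)))
Function('x')(O, L) = 7
Mul(Add(Function('x')(28, -39), Pow(Add(-377, -522), Rational(1, 2))), Function('S')(38)) = Mul(Add(7, Pow(Add(-377, -522), Rational(1, 2))), Mul(2, 38, Pow(Add(38, Pow(Add(2, 38), 2)), -1))) = Mul(Add(7, Pow(-899, Rational(1, 2))), Mul(2, 38, Pow(Add(38, Pow(40, 2)), -1))) = Mul(Add(7, Mul(I, Pow(899, Rational(1, 2)))), Mul(2, 38, Pow(Add(38, 1600), -1))) = Mul(Add(7, Mul(I, Pow(899, Rational(1, 2)))), Mul(2, 38, Pow(1638, -1))) = Mul(Add(7, Mul(I, Pow(899, Rational(1, 2)))), Mul(2, 38, Rational(1, 1638))) = Mul(Add(7, Mul(I, Pow(899, Rational(1, 2)))), Rational(38, 819)) = Add(Rational(38, 117), Mul(Rational(38, 819), I, Pow(899, Rational(1, 2))))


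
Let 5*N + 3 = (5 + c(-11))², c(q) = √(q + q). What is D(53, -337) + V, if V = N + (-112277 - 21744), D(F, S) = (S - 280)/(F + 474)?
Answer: -70629684/527 + 2*I*√22 ≈ -1.3402e+5 + 9.3808*I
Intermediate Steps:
c(q) = √2*√q (c(q) = √(2*q) = √2*√q)
N = -⅗ + (5 + I*√22)²/5 (N = -⅗ + (5 + √2*√(-11))²/5 = -⅗ + (5 + √2*(I*√11))²/5 = -⅗ + (5 + I*√22)²/5 ≈ 0.e-11 + 9.3808*I)
D(F, S) = (-280 + S)/(474 + F)
V = -134021 + 2*I*√22 (V = 2*I*√22 + (-112277 - 21744) = 2*I*√22 - 134021 = -134021 + 2*I*√22 ≈ -1.3402e+5 + 9.3808*I)
D(53, -337) + V = (-280 - 337)/(474 + 53) + (-134021 + 2*I*√22) = -617/527 + (-134021 + 2*I*√22) = -70629684/527 + 2*I*√22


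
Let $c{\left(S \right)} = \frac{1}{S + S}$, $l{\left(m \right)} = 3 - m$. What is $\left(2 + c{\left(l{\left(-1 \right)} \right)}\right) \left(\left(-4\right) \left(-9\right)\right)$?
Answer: $\frac{153}{2} \approx 76.5$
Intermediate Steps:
$c{\left(S \right)} = \frac{1}{2 S}$
$\left(2 + c{\left(l{\left(-1 \right)} \right)}\right) \left(\left(-4\right) \left(-9\right)\right) = \left(2 + \frac{1}{2 \left(3 - -1\right)}\right) \left(\left(-4\right) \left(-9\right)\right) = \left(2 + \frac{1}{2 \left(3 + 1\right)}\right) 36 = \left(2 + \frac{1}{2 \cdot 4}\right) 36 = \left(2 + \frac{1}{2} \cdot \frac{1}{4}\right) 36 = \left(2 + \frac{1}{8}\right) 36 = \frac{17}{8} \cdot 36 = \frac{153}{2}$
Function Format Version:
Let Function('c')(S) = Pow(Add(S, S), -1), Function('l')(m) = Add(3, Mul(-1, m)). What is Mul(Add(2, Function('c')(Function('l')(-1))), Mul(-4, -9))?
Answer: Rational(153, 2) ≈ 76.500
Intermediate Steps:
Function('c')(S) = Mul(Rational(1, 2), Pow(S, -1)) (Function('c')(S) = Pow(Mul(2, S), -1) = Mul(Rational(1, 2), Pow(S, -1)))
Mul(Add(2, Function('c')(Function('l')(-1))), Mul(-4, -9)) = Mul(Add(2, Mul(Rational(1, 2), Pow(Add(3, Mul(-1, -1)), -1))), Mul(-4, -9)) = Mul(Add(2, Mul(Rational(1, 2), Pow(Add(3, 1), -1))), 36) = Mul(Add(2, Mul(Rational(1, 2), Pow(4, -1))), 36) = Mul(Add(2, Mul(Rational(1, 2), Rational(1, 4))), 36) = Mul(Add(2, Rational(1, 8)), 36) = Mul(Rational(17, 8), 36) = Rational(153, 2)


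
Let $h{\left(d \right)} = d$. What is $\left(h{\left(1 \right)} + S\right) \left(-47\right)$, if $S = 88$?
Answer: $-4183$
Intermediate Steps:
$\left(h{\left(1 \right)} + S\right) \left(-47\right) = \left(1 + 88\right) \left(-47\right) = 89 \left(-47\right) = -4183$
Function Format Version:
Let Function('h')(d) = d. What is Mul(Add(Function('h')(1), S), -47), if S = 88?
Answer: -4183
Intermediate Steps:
Mul(Add(Function('h')(1), S), -47) = Mul(Add(1, 88), -47) = Mul(89, -47) = -4183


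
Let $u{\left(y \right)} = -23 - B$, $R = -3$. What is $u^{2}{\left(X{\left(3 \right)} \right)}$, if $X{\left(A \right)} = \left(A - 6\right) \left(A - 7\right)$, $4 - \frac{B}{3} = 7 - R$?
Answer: $25$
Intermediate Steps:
$B = -18$ ($B = 12 - 3 \left(7 - -3\right) = 12 - 3 \left(7 + 3\right) = 12 - 30 = -18$)
$X{\left(A \right)} = \left(-7 + A\right) \left(-6 + A\right)$ ($X{\left(A \right)} = \left(-6 + A\right) \left(-7 + A\right) = \left(-7 + A\right) \left(-6 + A\right)$)
$u{\left(y \right)} = -5$ ($u{\left(y \right)} = -23 - -18 = -23 + 18 = -5$)
$u^{2}{\left(X{\left(3 \right)} \right)} = \left(-5\right)^{2} = 25$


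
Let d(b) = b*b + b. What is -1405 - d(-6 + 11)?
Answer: -1435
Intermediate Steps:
d(b) = b + b**2 (d(b) = b**2 + b = b + b**2)
-1405 - d(-6 + 11) = -1405 - (-6 + 11)*(1 + (-6 + 11)) = -1405 - 5*(1 + 5) = -1405 - 5*6 = -1405 - 1*30 = -1405 - 30 = -1435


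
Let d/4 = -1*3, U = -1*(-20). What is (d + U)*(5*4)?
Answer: 160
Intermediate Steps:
U = 20
d = -12 (d = 4*(-1*3) = 4*(-3) = -12)
(d + U)*(5*4) = (-12 + 20)*(5*4) = 8*20 = 160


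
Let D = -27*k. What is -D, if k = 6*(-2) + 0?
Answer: -324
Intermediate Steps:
k = -12 (k = -12 + 0 = -12)
D = 324 (D = -27*(-12) = 324)
-D = -1*324 = -324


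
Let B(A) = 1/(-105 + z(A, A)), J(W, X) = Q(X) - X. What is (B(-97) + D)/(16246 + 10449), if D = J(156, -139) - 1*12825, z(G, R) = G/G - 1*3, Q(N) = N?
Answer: -1372276/2856365 ≈ -0.48043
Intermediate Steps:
z(G, R) = -2 (z(G, R) = 1 - 3 = -2)
J(W, X) = 0 (J(W, X) = X - X = 0)
D = -12825 (D = 0 - 1*12825 = 0 - 12825 = -12825)
B(A) = -1/107 (B(A) = 1/(-105 - 2) = 1/(-107) = -1/107)
(B(-97) + D)/(16246 + 10449) = (-1/107 - 12825)/(16246 + 10449) = -1372276/107/26695 = -1372276/107*1/26695 = -1372276/2856365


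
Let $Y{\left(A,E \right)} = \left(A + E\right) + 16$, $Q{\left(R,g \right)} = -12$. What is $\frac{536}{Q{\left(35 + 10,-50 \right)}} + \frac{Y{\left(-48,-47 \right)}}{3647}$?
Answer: $- \frac{488935}{10941} \approx -44.688$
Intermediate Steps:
$Y{\left(A,E \right)} = 16 + A + E$
$\frac{536}{Q{\left(35 + 10,-50 \right)}} + \frac{Y{\left(-48,-47 \right)}}{3647} = \frac{536}{-12} + \frac{16 - 48 - 47}{3647} = 536 \left(- \frac{1}{12}\right) - \frac{79}{3647} = - \frac{134}{3} - \frac{79}{3647} = - \frac{488935}{10941}$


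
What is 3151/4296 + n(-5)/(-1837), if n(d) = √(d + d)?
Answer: 3151/4296 - I*√10/1837 ≈ 0.73347 - 0.0017214*I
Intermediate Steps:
n(d) = √2*√d (n(d) = √(2*d) = √2*√d)
3151/4296 + n(-5)/(-1837) = 3151/4296 + (√2*√(-5))/(-1837) = 3151*(1/4296) + (√2*(I*√5))*(-1/1837) = 3151/4296 + (I*√10)*(-1/1837) = 3151/4296 - I*√10/1837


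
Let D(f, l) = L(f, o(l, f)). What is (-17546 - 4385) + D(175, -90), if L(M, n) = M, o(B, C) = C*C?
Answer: -21756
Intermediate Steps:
o(B, C) = C²
D(f, l) = f
(-17546 - 4385) + D(175, -90) = (-17546 - 4385) + 175 = -21931 + 175 = -21756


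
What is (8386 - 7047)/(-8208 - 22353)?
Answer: -1339/30561 ≈ -0.043814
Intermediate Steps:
(8386 - 7047)/(-8208 - 22353) = 1339/(-30561) = 1339*(-1/30561) = -1339/30561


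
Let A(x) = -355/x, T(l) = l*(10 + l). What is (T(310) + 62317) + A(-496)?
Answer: 80112787/496 ≈ 1.6152e+5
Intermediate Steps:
(T(310) + 62317) + A(-496) = (310*(10 + 310) + 62317) - 355/(-496) = (310*320 + 62317) - 355*(-1/496) = (99200 + 62317) + 355/496 = 161517 + 355/496 = 80112787/496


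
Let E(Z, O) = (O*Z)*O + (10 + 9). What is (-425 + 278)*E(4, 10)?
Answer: -61593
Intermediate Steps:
E(Z, O) = 19 + Z*O² (E(Z, O) = Z*O² + 19 = 19 + Z*O²)
(-425 + 278)*E(4, 10) = (-425 + 278)*(19 + 4*10²) = -147*(19 + 4*100) = -147*(19 + 400) = -147*419 = -61593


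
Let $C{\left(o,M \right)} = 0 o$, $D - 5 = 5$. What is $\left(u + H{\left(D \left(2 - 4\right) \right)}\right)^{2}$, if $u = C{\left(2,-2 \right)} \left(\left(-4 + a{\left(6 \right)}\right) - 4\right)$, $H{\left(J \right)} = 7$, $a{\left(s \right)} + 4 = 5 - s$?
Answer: $49$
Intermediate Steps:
$a{\left(s \right)} = 1 - s$ ($a{\left(s \right)} = -4 - \left(-5 + s\right) = 1 - s$)
$D = 10$ ($D = 5 + 5 = 10$)
$C{\left(o,M \right)} = 0$
$u = 0$ ($u = 0 \left(\left(-4 + \left(1 - 6\right)\right) - 4\right) = 0 \left(\left(-4 - 5\right) - 4\right) = 0 \left(-9 - 4\right) = 0 \left(-13\right) = 0$)
$\left(u + H{\left(D \left(2 - 4\right) \right)}\right)^{2} = \left(0 + 7\right)^{2} = 7^{2} = 49$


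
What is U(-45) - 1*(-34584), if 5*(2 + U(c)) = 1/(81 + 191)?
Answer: 47031521/1360 ≈ 34582.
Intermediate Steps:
U(c) = -2719/1360 (U(c) = -2 + 1/(5*(81 + 191)) = -2 + (1/5)/272 = -2 + (1/5)*(1/272) = -2 + 1/1360 = -2719/1360)
U(-45) - 1*(-34584) = -2719/1360 - 1*(-34584) = -2719/1360 + 34584 = 47031521/1360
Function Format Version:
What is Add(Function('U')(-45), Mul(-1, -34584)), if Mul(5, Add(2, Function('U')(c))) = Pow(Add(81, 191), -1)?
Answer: Rational(47031521, 1360) ≈ 34582.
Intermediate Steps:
Function('U')(c) = Rational(-2719, 1360) (Function('U')(c) = Add(-2, Mul(Rational(1, 5), Pow(Add(81, 191), -1))) = Add(-2, Mul(Rational(1, 5), Pow(272, -1))) = Add(-2, Mul(Rational(1, 5), Rational(1, 272))) = Add(-2, Rational(1, 1360)) = Rational(-2719, 1360))
Add(Function('U')(-45), Mul(-1, -34584)) = Add(Rational(-2719, 1360), Mul(-1, -34584)) = Add(Rational(-2719, 1360), 34584) = Rational(47031521, 1360)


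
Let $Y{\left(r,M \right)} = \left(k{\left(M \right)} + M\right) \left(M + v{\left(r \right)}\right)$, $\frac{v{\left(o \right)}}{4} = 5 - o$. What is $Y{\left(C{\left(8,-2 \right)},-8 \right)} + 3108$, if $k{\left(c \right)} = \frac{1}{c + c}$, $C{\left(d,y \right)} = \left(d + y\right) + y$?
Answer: $\frac{12561}{4} \approx 3140.3$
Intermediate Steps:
$v{\left(o \right)} = 20 - 4 o$ ($v{\left(o \right)} = 4 \left(5 - o\right) = 20 - 4 o$)
$C{\left(d,y \right)} = d + 2 y$
$k{\left(c \right)} = \frac{1}{2 c}$
$Y{\left(r,M \right)} = \left(M + \frac{1}{2 M}\right) \left(20 + M - 4 r\right)$ ($Y{\left(r,M \right)} = \left(\frac{1}{2 M} + M\right) \left(M - \left(-20 + 4 r\right)\right) = \left(M + \frac{1}{2 M}\right) \left(20 + M - 4 r\right)$)
$Y{\left(C{\left(8,-2 \right)},-8 \right)} + 3108 = \frac{20 - 4 \left(8 + 2 \left(-2\right)\right) - 8 \left(1 + 2 \left(-8\right)^{2} - - 64 \left(-5 + \left(8 + 2 \left(-2\right)\right)\right)\right)}{2 \left(-8\right)} + 3108 = \frac{1}{2} \left(- \frac{1}{8}\right) \left(20 - 4 \left(8 - 4\right) - 8 \left(1 + 2 \cdot 64 - - 64 \left(-5 + \left(8 - 4\right)\right)\right)\right) + 3108 = \frac{1}{2} \left(- \frac{1}{8}\right) \left(20 - 16 - 8 \left(1 + 128 - - 64 \left(-5 + 4\right)\right)\right) + 3108 = \frac{1}{2} \left(- \frac{1}{8}\right) \left(20 - 16 - 8 \left(1 + 128 - \left(-64\right) \left(-1\right)\right)\right) + 3108 = \frac{1}{2} \left(- \frac{1}{8}\right) \left(20 - 16 - 8 \left(1 + 128 - 64\right)\right) + 3108 = \frac{1}{2} \left(- \frac{1}{8}\right) \left(20 - 16 - 520\right) + 3108 = \frac{1}{2} \left(- \frac{1}{8}\right) \left(-516\right) + 3108 = \frac{129}{4} + 3108 = \frac{12561}{4}$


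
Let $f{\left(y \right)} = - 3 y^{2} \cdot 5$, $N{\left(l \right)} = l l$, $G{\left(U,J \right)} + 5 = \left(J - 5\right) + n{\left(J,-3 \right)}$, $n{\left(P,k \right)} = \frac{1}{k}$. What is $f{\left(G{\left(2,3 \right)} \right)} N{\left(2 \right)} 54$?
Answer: $-174240$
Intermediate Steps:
$G{\left(U,J \right)} = - \frac{31}{3} + J$ ($G{\left(U,J \right)} = -5 + \left(\left(J - 5\right) + \frac{1}{-3}\right) = -5 + \left(\left(-5 + J\right) - \frac{1}{3}\right) = -5 + \left(- \frac{16}{3} + J\right) = - \frac{31}{3} + J$)
$N{\left(l \right)} = l^{2}$
$f{\left(y \right)} = - 15 y^{2}$
$f{\left(G{\left(2,3 \right)} \right)} N{\left(2 \right)} 54 = - 15 \left(- \frac{31}{3} + 3\right)^{2} \cdot 2^{2} \cdot 54 = - 15 \left(- \frac{22}{3}\right)^{2} \cdot 4 \cdot 54 = \left(-15\right) \frac{484}{9} \cdot 4 \cdot 54 = \left(- \frac{2420}{3}\right) 4 \cdot 54 = \left(- \frac{9680}{3}\right) 54 = -174240$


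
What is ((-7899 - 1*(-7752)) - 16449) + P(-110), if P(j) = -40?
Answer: -16636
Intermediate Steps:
((-7899 - 1*(-7752)) - 16449) + P(-110) = ((-7899 - 1*(-7752)) - 16449) - 40 = ((-7899 + 7752) - 16449) - 40 = (-147 - 16449) - 40 = -16596 - 40 = -16636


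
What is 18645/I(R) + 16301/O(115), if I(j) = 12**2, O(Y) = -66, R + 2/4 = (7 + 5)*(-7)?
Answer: -20681/176 ≈ -117.51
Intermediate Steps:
R = -169/2 (R = -1/2 + (7 + 5)*(-7) = -1/2 + 12*(-7) = -1/2 - 84 = -169/2 ≈ -84.500)
I(j) = 144
18645/I(R) + 16301/O(115) = 18645/144 + 16301/(-66) = 18645*(1/144) + 16301*(-1/66) = 6215/48 - 16301/66 = -20681/176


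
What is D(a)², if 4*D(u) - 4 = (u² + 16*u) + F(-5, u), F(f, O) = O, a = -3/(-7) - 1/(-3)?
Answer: 3736489/194481 ≈ 19.213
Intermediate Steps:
a = 16/21 (a = -3*(-⅐) - 1*(-⅓) = 3/7 + ⅓ = 16/21 ≈ 0.76190)
D(u) = 1 + u²/4 + 17*u/4 (D(u) = 1 + ((u² + 16*u) + u)/4 = 1 + (u² + 17*u)/4 = 1 + (u²/4 + 17*u/4) = 1 + u²/4 + 17*u/4)
D(a)² = (1 + (16/21)²/4 + (17/4)*(16/21))² = (1 + (¼)*(256/441) + 68/21)² = (1 + 64/441 + 68/21)² = (1933/441)² = 3736489/194481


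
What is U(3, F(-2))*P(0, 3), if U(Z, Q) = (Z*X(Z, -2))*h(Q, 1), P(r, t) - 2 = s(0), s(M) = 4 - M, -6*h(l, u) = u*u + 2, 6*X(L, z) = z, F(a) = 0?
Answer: 3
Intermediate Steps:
X(L, z) = z/6
h(l, u) = -1/3 - u**2/6 (h(l, u) = -(u*u + 2)/6 = -(u**2 + 2)/6 = -(2 + u**2)/6 = -1/3 - u**2/6)
P(r, t) = 6 (P(r, t) = 2 + (4 - 1*0) = 2 + (4 + 0) = 2 + 4 = 6)
U(Z, Q) = Z/6 (U(Z, Q) = (Z*((1/6)*(-2)))*(-1/3 - 1/6*1**2) = (Z*(-1/3))*(-1/3 - 1/6*1) = (-Z/3)*(-1/3 - 1/6) = -Z/3*(-1/2) = Z/6)
U(3, F(-2))*P(0, 3) = ((1/6)*3)*6 = (1/2)*6 = 3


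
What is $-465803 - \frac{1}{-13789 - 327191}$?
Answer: $- \frac{158829506939}{340980} \approx -4.658 \cdot 10^{5}$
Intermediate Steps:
$-465803 - \frac{1}{-13789 - 327191} = -465803 - \frac{1}{-340980} = -465803 - - \frac{1}{340980} = -465803 + \frac{1}{340980} = - \frac{158829506939}{340980}$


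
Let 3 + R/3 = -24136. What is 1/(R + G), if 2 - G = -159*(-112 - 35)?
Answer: -1/95788 ≈ -1.0440e-5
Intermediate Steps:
R = -72417 (R = -9 + 3*(-24136) = -9 - 72408 = -72417)
G = -23371 (G = 2 - (-1)*159*(-112 - 35) = 2 - (-1)*159*(-147) = 2 - (-1)*(-23373) = 2 - 1*23373 = 2 - 23373 = -23371)
1/(R + G) = 1/(-72417 - 23371) = 1/(-95788) = -1/95788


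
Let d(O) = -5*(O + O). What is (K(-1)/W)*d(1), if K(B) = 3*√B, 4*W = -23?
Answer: 120*I/23 ≈ 5.2174*I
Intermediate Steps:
W = -23/4 (W = (¼)*(-23) = -23/4 ≈ -5.7500)
d(O) = -10*O
(K(-1)/W)*d(1) = ((3*√(-1))/(-23/4))*(-10*1) = ((3*I)*(-4/23))*(-10) = -12*I/23*(-10) = 120*I/23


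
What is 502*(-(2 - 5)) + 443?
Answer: 1949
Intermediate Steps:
502*(-(2 - 5)) + 443 = 502*(-1*(-3)) + 443 = 502*3 + 443 = 1506 + 443 = 1949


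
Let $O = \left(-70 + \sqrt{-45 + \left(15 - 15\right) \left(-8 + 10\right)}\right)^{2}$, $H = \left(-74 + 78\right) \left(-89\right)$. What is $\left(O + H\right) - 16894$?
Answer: $-12395 - 420 i \sqrt{5} \approx -12395.0 - 939.15 i$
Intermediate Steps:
$H = -356$ ($H = 4 \left(-89\right) = -356$)
$O = \left(-70 + 3 i \sqrt{5}\right)^{2}$ ($O = \left(-70 + \sqrt{-45 + \left(15 - 15\right) 2}\right)^{2} = \left(-70 + \sqrt{-45 + 0 \cdot 2}\right)^{2} = \left(-70 + \sqrt{-45 + 0}\right)^{2} = \left(-70 + \sqrt{-45}\right)^{2} = \left(-70 + 3 i \sqrt{5}\right)^{2} \approx 4855.0 - 939.15 i$)
$\left(O + H\right) - 16894 = \left(\left(4855 - 420 i \sqrt{5}\right) - 356\right) - 16894 = \left(4499 - 420 i \sqrt{5}\right) - 16894 = -12395 - 420 i \sqrt{5}$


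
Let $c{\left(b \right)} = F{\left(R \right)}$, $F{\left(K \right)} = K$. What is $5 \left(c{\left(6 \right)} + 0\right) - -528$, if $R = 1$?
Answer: $533$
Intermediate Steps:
$c{\left(b \right)} = 1$
$5 \left(c{\left(6 \right)} + 0\right) - -528 = 5 \left(1 + 0\right) - -528 = 5 \cdot 1 + 528 = 5 + 528 = 533$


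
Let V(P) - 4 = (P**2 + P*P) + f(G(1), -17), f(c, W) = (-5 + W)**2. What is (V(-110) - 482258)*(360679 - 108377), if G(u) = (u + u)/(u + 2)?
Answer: -115445826140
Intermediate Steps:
G(u) = 2*u/(2 + u) (G(u) = (2*u)/(2 + u) = 2*u/(2 + u))
V(P) = 488 + 2*P**2 (V(P) = 4 + ((P**2 + P*P) + (-5 - 17)**2) = 4 + ((P**2 + P**2) + (-22)**2) = 4 + (2*P**2 + 484) = 4 + (484 + 2*P**2) = 488 + 2*P**2)
(V(-110) - 482258)*(360679 - 108377) = ((488 + 2*(-110)**2) - 482258)*(360679 - 108377) = ((488 + 2*12100) - 482258)*252302 = ((488 + 24200) - 482258)*252302 = (24688 - 482258)*252302 = -457570*252302 = -115445826140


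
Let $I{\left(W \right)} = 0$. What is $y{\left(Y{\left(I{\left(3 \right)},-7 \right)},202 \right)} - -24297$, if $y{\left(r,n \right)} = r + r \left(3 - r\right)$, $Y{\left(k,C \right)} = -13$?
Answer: $24076$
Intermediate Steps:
$y{\left(Y{\left(I{\left(3 \right)},-7 \right)},202 \right)} - -24297 = - 13 \left(4 - -13\right) - -24297 = - 13 \left(4 + 13\right) + 24297 = \left(-13\right) 17 + 24297 = -221 + 24297 = 24076$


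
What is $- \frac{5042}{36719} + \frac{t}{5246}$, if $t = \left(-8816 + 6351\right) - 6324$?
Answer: $- \frac{349173623}{192627874} \approx -1.8127$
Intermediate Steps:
$t = -8789$ ($t = -2465 - 6324 = -8789$)
$- \frac{5042}{36719} + \frac{t}{5246} = - \frac{5042}{36719} - \frac{8789}{5246} = - \frac{349173623}{192627874}$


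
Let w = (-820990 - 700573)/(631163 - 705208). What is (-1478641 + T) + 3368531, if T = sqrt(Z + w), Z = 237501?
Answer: 1889890 + 2*sqrt(325562594432965)/74045 ≈ 1.8904e+6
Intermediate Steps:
w = 1521563/74045 (w = -1521563/(-74045) = -1521563*(-1/74045) = 1521563/74045 ≈ 20.549)
T = 2*sqrt(325562594432965)/74045 (T = sqrt(237501 + 1521563/74045) = sqrt(17587283108/74045) = 2*sqrt(325562594432965)/74045 ≈ 487.36)
(-1478641 + T) + 3368531 = (-1478641 + 2*sqrt(325562594432965)/74045) + 3368531 = 1889890 + 2*sqrt(325562594432965)/74045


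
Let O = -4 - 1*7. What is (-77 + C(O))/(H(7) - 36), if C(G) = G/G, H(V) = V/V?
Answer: 76/35 ≈ 2.1714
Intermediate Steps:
H(V) = 1
O = -11 (O = -4 - 7 = -11)
C(G) = 1
(-77 + C(O))/(H(7) - 36) = (-77 + 1)/(1 - 36) = -76/(-35) = -76*(-1/35) = 76/35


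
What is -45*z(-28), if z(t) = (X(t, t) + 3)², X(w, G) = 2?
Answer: -1125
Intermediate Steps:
z(t) = 25 (z(t) = (2 + 3)² = 5² = 25)
-45*z(-28) = -45*25 = -1125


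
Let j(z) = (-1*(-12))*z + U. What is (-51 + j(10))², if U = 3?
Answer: 5184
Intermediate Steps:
j(z) = 3 + 12*z (j(z) = (-1*(-12))*z + 3 = 12*z + 3 = 3 + 12*z)
(-51 + j(10))² = (-51 + (3 + 12*10))² = (-51 + (3 + 120))² = (-51 + 123)² = 72² = 5184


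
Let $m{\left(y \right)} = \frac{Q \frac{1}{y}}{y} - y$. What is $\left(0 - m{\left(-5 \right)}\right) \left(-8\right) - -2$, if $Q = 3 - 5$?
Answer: $\frac{1034}{25} \approx 41.36$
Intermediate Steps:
$Q = -2$
$m{\left(y \right)} = - y - \frac{2}{y^{2}}$ ($m{\left(y \right)} = \frac{\left(-2\right) \frac{1}{y}}{y} - y = - \frac{2}{y^{2}} - y = - y - \frac{2}{y^{2}}$)
$\left(0 - m{\left(-5 \right)}\right) \left(-8\right) - -2 = \left(0 - \left(\left(-1\right) \left(-5\right) - \frac{2}{25}\right)\right) \left(-8\right) - -2 = \left(0 - \left(5 - \frac{2}{25}\right)\right) \left(-8\right) + \left(-4 + 6\right) = \left(0 - \left(5 - \frac{2}{25}\right)\right) \left(-8\right) + 2 = \left(0 - \frac{123}{25}\right) \left(-8\right) + 2 = \left(- \frac{123}{25}\right) \left(-8\right) + 2 = \frac{984}{25} + 2 = \frac{1034}{25}$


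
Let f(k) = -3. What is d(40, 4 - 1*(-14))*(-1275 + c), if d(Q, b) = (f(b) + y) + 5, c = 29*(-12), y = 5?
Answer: -11361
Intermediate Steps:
c = -348
d(Q, b) = 7 (d(Q, b) = (-3 + 5) + 5 = 2 + 5 = 7)
d(40, 4 - 1*(-14))*(-1275 + c) = 7*(-1275 - 348) = 7*(-1623) = -11361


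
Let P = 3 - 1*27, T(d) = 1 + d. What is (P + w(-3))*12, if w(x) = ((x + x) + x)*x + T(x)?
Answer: 12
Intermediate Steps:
P = -24 (P = 3 - 27 = -24)
w(x) = 1 + x + 3*x² (w(x) = ((x + x) + x)*x + (1 + x) = (2*x + x)*x + (1 + x) = (3*x)*x + (1 + x) = 3*x² + (1 + x) = 1 + x + 3*x²)
(P + w(-3))*12 = (-24 + (1 - 3 + 3*(-3)²))*12 = (-24 + (1 - 3 + 3*9))*12 = (-24 + (1 - 3 + 27))*12 = (-24 + 25)*12 = 1*12 = 12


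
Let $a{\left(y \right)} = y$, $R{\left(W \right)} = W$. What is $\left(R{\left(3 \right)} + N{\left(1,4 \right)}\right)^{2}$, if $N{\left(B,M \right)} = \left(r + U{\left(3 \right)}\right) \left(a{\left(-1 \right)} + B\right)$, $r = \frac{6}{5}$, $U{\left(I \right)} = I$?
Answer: $9$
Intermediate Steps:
$r = \frac{6}{5}$ ($r = 6 \cdot \frac{1}{5} = \frac{6}{5} \approx 1.2$)
$N{\left(B,M \right)} = - \frac{21}{5} + \frac{21 B}{5}$ ($N{\left(B,M \right)} = \left(\frac{6}{5} + 3\right) \left(-1 + B\right) = \frac{21 \left(-1 + B\right)}{5} = - \frac{21}{5} + \frac{21 B}{5}$)
$\left(R{\left(3 \right)} + N{\left(1,4 \right)}\right)^{2} = \left(3 + \left(- \frac{21}{5} + \frac{21}{5} \cdot 1\right)\right)^{2} = \left(3 + \left(- \frac{21}{5} + \frac{21}{5}\right)\right)^{2} = \left(3 + 0\right)^{2} = 3^{2} = 9$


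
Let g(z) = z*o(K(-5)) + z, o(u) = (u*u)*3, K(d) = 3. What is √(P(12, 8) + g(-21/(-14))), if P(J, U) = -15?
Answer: 3*√3 ≈ 5.1962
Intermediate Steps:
o(u) = 3*u² (o(u) = u²*3 = 3*u²)
g(z) = 28*z (g(z) = z*(3*3²) + z = z*(3*9) + z = z*27 + z = 27*z + z = 28*z)
√(P(12, 8) + g(-21/(-14))) = √(-15 + 28*(-21/(-14))) = √(-15 + 28*(-21*(-1/14))) = √(-15 + 28*(3/2)) = √(-15 + 42) = √27 = 3*√3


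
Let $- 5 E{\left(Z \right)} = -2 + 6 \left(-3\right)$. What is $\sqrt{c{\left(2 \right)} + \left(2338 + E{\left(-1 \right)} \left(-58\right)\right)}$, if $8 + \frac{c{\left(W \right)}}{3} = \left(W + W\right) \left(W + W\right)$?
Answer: $\sqrt{2130} \approx 46.152$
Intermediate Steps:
$E{\left(Z \right)} = 4$ ($E{\left(Z \right)} = - \frac{-2 + 6 \left(-3\right)}{5} = - \frac{-2 - 18}{5} = \left(- \frac{1}{5}\right) \left(-20\right) = 4$)
$c{\left(W \right)} = -24 + 12 W^{2}$ ($c{\left(W \right)} = -24 + 3 \left(W + W\right) \left(W + W\right) = -24 + 3 \cdot 2 W 2 W = -24 + 3 \cdot 4 W^{2} = -24 + 12 W^{2}$)
$\sqrt{c{\left(2 \right)} + \left(2338 + E{\left(-1 \right)} \left(-58\right)\right)} = \sqrt{\left(-24 + 12 \cdot 2^{2}\right) + \left(2338 + 4 \left(-58\right)\right)} = \sqrt{\left(-24 + 12 \cdot 4\right) + \left(2338 - 232\right)} = \sqrt{\left(-24 + 48\right) + 2106} = \sqrt{24 + 2106} = \sqrt{2130}$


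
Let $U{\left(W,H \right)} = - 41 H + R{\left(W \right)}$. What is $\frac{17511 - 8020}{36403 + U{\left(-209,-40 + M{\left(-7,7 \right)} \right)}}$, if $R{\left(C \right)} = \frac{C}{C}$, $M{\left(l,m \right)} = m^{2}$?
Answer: $\frac{9491}{36035} \approx 0.26338$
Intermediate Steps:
$R{\left(C \right)} = 1$
$U{\left(W,H \right)} = 1 - 41 H$ ($U{\left(W,H \right)} = - 41 H + 1 = 1 - 41 H$)
$\frac{17511 - 8020}{36403 + U{\left(-209,-40 + M{\left(-7,7 \right)} \right)}} = \frac{17511 - 8020}{36403 + \left(1 - 41 \left(-40 + 7^{2}\right)\right)} = \frac{9491}{36403 + \left(1 - 41 \left(-40 + 49\right)\right)} = \frac{9491}{36403 + \left(1 - 369\right)} = \frac{9491}{36403 - 368} = \frac{9491}{36035}$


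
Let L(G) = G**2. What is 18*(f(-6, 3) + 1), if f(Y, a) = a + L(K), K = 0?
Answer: 72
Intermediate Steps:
f(Y, a) = a (f(Y, a) = a + 0**2 = a + 0 = a)
18*(f(-6, 3) + 1) = 18*(3 + 1) = 18*4 = 72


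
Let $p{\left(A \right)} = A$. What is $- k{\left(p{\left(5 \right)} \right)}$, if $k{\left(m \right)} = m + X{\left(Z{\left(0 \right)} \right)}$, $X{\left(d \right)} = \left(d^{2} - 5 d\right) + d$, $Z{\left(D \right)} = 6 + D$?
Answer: $-17$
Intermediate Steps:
$X{\left(d \right)} = d^{2} - 4 d$
$k{\left(m \right)} = 12 + m$ ($k{\left(m \right)} = m + \left(6 + 0\right) \left(-4 + \left(6 + 0\right)\right) = m + 6 \left(-4 + 6\right) = m + 6 \cdot 2 = m + 12 = 12 + m$)
$- k{\left(p{\left(5 \right)} \right)} = - (12 + 5) = \left(-1\right) 17 = -17$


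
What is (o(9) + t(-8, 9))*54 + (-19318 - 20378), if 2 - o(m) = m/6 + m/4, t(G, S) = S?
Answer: -78609/2 ≈ -39305.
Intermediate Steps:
o(m) = 2 - 5*m/12 (o(m) = 2 - (m/6 + m/4) = 2 - 5*m/12)
(o(9) + t(-8, 9))*54 + (-19318 - 20378) = ((2 - 5/12*9) + 9)*54 + (-19318 - 20378) = ((2 - 15/4) + 9)*54 - 39696 = (-7/4 + 9)*54 - 39696 = (29/4)*54 - 39696 = 783/2 - 39696 = -78609/2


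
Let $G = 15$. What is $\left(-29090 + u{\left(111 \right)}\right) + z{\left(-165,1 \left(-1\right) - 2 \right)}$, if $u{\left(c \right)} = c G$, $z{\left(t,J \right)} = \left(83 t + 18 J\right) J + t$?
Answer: $13657$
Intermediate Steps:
$z{\left(t,J \right)} = t + J \left(18 J + 83 t\right)$ ($z{\left(t,J \right)} = \left(18 J + 83 t\right) J + t = J \left(18 J + 83 t\right) + t = t + J \left(18 J + 83 t\right)$)
$u{\left(c \right)} = 15 c$ ($u{\left(c \right)} = c 15 = 15 c$)
$\left(-29090 + u{\left(111 \right)}\right) + z{\left(-165,1 \left(-1\right) - 2 \right)} = \left(-29090 + 15 \cdot 111\right) + \left(-165 + 18 \left(1 \left(-1\right) - 2\right)^{2} + 83 \left(1 \left(-1\right) - 2\right) \left(-165\right)\right) = \left(-29090 + 1665\right) + \left(-165 + 18 \left(-1 - 2\right)^{2} + 83 \left(-1 - 2\right) \left(-165\right)\right) = -27425 + \left(-165 + 18 \left(-3\right)^{2} + 83 \left(-3\right) \left(-165\right)\right) = -27425 + \left(-165 + 18 \cdot 9 + 41085\right) = -27425 + \left(-165 + 162 + 41085\right) = -27425 + 41082 = 13657$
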